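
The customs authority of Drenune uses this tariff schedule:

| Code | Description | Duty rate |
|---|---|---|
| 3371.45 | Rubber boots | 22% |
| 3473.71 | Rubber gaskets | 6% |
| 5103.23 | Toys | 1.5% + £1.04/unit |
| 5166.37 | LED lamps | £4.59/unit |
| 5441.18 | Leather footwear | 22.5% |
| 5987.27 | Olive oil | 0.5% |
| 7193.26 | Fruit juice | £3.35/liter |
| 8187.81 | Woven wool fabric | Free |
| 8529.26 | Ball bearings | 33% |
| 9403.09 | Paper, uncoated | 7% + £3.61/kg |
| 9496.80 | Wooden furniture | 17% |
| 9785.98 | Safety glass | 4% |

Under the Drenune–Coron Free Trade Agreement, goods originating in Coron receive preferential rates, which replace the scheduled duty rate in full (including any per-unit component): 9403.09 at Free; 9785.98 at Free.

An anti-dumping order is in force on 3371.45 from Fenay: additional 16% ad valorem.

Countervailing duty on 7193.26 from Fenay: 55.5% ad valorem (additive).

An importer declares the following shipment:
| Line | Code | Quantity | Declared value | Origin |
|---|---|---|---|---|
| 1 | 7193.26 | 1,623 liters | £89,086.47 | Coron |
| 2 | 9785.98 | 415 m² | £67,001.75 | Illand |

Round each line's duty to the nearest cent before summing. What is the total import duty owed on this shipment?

Line 1 (7193.26, Coron, 1,623 liters, £89,086.47):
Base rate for 7193.26 is £3.35/liter.
Origin Coron is the FTA partner but 7193.26 is not on the preference list; base rate stands.
The additional-duty order on 7193.26 targets Fenay, not Coron; it does not apply.
Duty = 1,623 × £3.35 = £5,437.05.
Line 2 (9785.98, Illand, 415 m², £67,001.75):
Base rate for 9785.98 is 4%.
9785.98 has an FTA preferential rate, but origin Illand is not Coron; base rate stands.
Duty = £67,001.75 × 4% = £2,680.07.
Total = £5,437.05 + £2,680.07 = £8,117.12.

£8,117.12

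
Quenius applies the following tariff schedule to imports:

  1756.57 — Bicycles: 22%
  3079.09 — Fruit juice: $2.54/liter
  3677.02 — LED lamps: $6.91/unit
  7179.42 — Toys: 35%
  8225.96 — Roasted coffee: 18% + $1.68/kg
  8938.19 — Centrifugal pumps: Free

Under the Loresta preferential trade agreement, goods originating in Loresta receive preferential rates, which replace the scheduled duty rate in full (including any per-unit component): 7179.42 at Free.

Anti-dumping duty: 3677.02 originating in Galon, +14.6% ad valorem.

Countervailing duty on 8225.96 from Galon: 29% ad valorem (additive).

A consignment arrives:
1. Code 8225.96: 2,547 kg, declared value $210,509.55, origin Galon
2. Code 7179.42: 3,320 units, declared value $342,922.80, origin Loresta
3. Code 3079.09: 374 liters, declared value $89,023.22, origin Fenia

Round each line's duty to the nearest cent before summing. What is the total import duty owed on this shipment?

Line 1 (8225.96, Galon, 2,547 kg, $210,509.55):
Base rate for 8225.96 is 18% + $1.68/kg.
Additional duty on 8225.96 from Galon: +29%. Applied ad valorem rate: 18% + 29% = 47%.
Duty = $210,509.55 × 47% + 2,547 × $1.68 = $103,218.45.
Line 2 (7179.42, Loresta, 3,320 units, $342,922.80):
Base rate for 7179.42 is 35%.
Origin Loresta qualifies under the Quenius–Loresta agreement and 7179.42 is covered: preferential rate Free applies instead.
Duty = $342,922.80 × 0% = $0.00.
Line 3 (3079.09, Fenia, 374 liters, $89,023.22):
Base rate for 3079.09 is $2.54/liter.
Duty = 374 × $2.54 = $949.96.
Total = $103,218.45 + $0.00 + $949.96 = $104,168.41.

$104,168.41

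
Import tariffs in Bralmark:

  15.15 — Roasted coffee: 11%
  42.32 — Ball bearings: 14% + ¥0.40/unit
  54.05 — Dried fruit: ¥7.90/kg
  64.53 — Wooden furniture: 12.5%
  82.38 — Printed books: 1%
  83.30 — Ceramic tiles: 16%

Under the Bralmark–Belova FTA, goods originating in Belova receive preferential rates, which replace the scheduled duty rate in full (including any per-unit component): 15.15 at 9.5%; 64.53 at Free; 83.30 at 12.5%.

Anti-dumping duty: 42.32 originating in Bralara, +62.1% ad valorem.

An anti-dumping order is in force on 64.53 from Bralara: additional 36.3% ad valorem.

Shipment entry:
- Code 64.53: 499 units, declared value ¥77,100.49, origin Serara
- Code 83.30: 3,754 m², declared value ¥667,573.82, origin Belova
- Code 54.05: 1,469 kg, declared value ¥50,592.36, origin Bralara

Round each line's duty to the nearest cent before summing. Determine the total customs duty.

Line 1 (64.53, Serara, 499 units, ¥77,100.49):
Base rate for 64.53 is 12.5%.
64.53 has an FTA preferential rate, but origin Serara is not Belova; base rate stands.
The additional-duty order on 64.53 targets Bralara, not Serara; it does not apply.
Duty = ¥77,100.49 × 12.5% = ¥9,637.56.
Line 2 (83.30, Belova, 3,754 m², ¥667,573.82):
Base rate for 83.30 is 16%.
Origin Belova qualifies under the Bralmark–Belova agreement and 83.30 is covered: preferential rate 12.5% applies instead.
Duty = ¥667,573.82 × 12.5% = ¥83,446.73.
Line 3 (54.05, Bralara, 1,469 kg, ¥50,592.36):
Base rate for 54.05 is ¥7.90/kg.
Duty = 1,469 × ¥7.90 = ¥11,605.10.
Total = ¥9,637.56 + ¥83,446.73 + ¥11,605.10 = ¥104,689.39.

¥104,689.39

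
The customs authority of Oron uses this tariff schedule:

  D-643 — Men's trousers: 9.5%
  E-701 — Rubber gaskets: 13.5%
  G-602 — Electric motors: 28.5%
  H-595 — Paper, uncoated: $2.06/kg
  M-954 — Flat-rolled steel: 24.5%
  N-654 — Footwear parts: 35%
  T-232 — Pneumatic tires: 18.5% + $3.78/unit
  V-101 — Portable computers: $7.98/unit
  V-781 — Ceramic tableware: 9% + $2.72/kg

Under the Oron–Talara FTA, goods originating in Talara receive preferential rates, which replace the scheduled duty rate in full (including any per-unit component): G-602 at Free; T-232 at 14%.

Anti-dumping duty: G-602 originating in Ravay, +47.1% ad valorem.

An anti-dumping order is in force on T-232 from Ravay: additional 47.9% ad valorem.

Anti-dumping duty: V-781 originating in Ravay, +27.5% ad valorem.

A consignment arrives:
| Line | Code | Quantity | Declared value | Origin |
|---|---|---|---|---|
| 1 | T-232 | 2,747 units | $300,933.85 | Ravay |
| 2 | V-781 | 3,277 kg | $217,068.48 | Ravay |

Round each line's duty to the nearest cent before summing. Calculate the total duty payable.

Line 1 (T-232, Ravay, 2,747 units, $300,933.85):
Base rate for T-232 is 18.5% + $3.78/unit.
T-232 has an FTA preferential rate, but origin Ravay is not Talara; base rate stands.
Additional duty on T-232 from Ravay: +47.9%. Applied ad valorem rate: 18.5% + 47.9% = 66.4%.
Duty = $300,933.85 × 66.4% + 2,747 × $3.78 = $210,203.74.
Line 2 (V-781, Ravay, 3,277 kg, $217,068.48):
Base rate for V-781 is 9% + $2.72/kg.
Additional duty on V-781 from Ravay: +27.5%. Applied ad valorem rate: 9% + 27.5% = 36.5%.
Duty = $217,068.48 × 36.5% + 3,277 × $2.72 = $88,143.44.
Total = $210,203.74 + $88,143.44 = $298,347.18.

$298,347.18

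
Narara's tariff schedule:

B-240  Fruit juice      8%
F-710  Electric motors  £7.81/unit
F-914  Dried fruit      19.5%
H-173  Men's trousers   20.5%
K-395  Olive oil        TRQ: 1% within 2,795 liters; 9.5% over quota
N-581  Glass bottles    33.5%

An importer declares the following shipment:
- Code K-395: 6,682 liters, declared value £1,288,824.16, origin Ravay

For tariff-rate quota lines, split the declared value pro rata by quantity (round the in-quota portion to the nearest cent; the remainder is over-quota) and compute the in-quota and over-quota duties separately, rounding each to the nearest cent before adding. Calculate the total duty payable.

£76,614.83

Line 1 (K-395, Ravay, 6,682 liters, £1,288,824.16):
Code K-395 is under a tariff-rate quota (threshold 2,795 liters). In-quota: 2,795 liters at 1%; over-quota: 3,887 liters at 9.5%.
Pro-rata value split: in-quota = £1,288,824.16 × 2,795/6,682 = £539,099.60; over-quota = £1,288,824.16 − £539,099.60 = £749,724.56.
In-quota duty = £539,099.60 × 1% = £5,391.00. Over-quota duty = £749,724.56 × 9.5% = £71,223.83.
Line duty = £5,391.00 + £71,223.83 = £76,614.83.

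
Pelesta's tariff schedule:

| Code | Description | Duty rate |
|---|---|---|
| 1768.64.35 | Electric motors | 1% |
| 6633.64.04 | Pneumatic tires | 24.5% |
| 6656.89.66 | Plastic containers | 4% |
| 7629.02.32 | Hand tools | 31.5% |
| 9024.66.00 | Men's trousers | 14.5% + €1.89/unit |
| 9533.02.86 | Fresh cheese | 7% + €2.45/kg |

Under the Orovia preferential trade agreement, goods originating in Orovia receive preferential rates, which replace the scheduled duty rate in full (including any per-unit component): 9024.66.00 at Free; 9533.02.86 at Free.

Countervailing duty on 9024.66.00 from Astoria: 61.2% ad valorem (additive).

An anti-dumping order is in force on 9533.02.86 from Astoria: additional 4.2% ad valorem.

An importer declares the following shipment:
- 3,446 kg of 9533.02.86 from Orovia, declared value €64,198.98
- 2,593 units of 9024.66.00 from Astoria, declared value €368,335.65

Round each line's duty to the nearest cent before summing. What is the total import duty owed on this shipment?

€283,730.86

Line 1 (9533.02.86, Orovia, 3,446 kg, €64,198.98):
Base rate for 9533.02.86 is 7% + €2.45/kg.
Origin Orovia qualifies under the Pelesta–Orovia agreement and 9533.02.86 is covered: preferential rate Free applies instead.
The additional-duty order on 9533.02.86 targets Astoria, not Orovia; it does not apply.
Duty = €64,198.98 × 0% = €0.00.
Line 2 (9024.66.00, Astoria, 2,593 units, €368,335.65):
Base rate for 9024.66.00 is 14.5% + €1.89/unit.
9024.66.00 has an FTA preferential rate, but origin Astoria is not Orovia; base rate stands.
Additional duty on 9024.66.00 from Astoria: +61.2%. Applied ad valorem rate: 14.5% + 61.2% = 75.7%.
Duty = €368,335.65 × 75.7% + 2,593 × €1.89 = €283,730.86.
Total = €0.00 + €283,730.86 = €283,730.86.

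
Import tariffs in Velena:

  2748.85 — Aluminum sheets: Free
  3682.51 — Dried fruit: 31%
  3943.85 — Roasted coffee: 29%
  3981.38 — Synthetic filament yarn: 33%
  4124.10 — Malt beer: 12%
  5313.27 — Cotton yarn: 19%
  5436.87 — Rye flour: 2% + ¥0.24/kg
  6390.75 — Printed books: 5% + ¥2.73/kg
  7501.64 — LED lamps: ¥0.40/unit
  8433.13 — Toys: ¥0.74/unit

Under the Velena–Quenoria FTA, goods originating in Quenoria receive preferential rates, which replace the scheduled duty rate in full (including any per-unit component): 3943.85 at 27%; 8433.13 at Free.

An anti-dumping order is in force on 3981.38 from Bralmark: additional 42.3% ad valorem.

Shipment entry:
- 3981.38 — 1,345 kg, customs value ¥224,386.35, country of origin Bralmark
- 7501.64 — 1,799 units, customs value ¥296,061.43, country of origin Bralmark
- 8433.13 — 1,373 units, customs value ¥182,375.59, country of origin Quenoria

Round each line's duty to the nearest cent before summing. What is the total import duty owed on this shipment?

Line 1 (3981.38, Bralmark, 1,345 kg, ¥224,386.35):
Base rate for 3981.38 is 33%.
Additional duty on 3981.38 from Bralmark: +42.3%. Applied ad valorem rate: 33% + 42.3% = 75.3%.
Duty = ¥224,386.35 × 75.3% = ¥168,962.92.
Line 2 (7501.64, Bralmark, 1,799 units, ¥296,061.43):
Base rate for 7501.64 is ¥0.40/unit.
Duty = 1,799 × ¥0.40 = ¥719.60.
Line 3 (8433.13, Quenoria, 1,373 units, ¥182,375.59):
Base rate for 8433.13 is ¥0.74/unit.
Origin Quenoria qualifies under the Velena–Quenoria agreement and 8433.13 is covered: preferential rate Free applies instead.
Duty = ¥182,375.59 × 0% = ¥0.00.
Total = ¥168,962.92 + ¥719.60 + ¥0.00 = ¥169,682.52.

¥169,682.52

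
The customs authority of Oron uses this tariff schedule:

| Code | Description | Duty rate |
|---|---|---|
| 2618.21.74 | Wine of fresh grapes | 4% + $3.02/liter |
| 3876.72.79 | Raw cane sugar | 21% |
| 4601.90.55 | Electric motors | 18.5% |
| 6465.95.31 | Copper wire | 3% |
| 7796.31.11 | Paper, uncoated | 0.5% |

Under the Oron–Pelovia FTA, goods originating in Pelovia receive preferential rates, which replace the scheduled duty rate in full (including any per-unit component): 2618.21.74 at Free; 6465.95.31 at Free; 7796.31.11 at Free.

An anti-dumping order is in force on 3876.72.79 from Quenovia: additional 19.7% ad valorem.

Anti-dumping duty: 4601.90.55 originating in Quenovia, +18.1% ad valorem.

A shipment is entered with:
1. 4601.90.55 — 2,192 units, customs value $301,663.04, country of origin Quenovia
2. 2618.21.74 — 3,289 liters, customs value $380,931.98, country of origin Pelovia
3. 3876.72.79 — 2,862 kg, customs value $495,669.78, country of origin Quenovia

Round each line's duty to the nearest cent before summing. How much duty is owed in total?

$312,146.27

Line 1 (4601.90.55, Quenovia, 2,192 units, $301,663.04):
Base rate for 4601.90.55 is 18.5%.
Additional duty on 4601.90.55 from Quenovia: +18.1%. Applied ad valorem rate: 18.5% + 18.1% = 36.6%.
Duty = $301,663.04 × 36.6% = $110,408.67.
Line 2 (2618.21.74, Pelovia, 3,289 liters, $380,931.98):
Base rate for 2618.21.74 is 4% + $3.02/liter.
Origin Pelovia qualifies under the Oron–Pelovia agreement and 2618.21.74 is covered: preferential rate Free applies instead.
Duty = $380,931.98 × 0% = $0.00.
Line 3 (3876.72.79, Quenovia, 2,862 kg, $495,669.78):
Base rate for 3876.72.79 is 21%.
Additional duty on 3876.72.79 from Quenovia: +19.7%. Applied ad valorem rate: 21% + 19.7% = 40.7%.
Duty = $495,669.78 × 40.7% = $201,737.60.
Total = $110,408.67 + $0.00 + $201,737.60 = $312,146.27.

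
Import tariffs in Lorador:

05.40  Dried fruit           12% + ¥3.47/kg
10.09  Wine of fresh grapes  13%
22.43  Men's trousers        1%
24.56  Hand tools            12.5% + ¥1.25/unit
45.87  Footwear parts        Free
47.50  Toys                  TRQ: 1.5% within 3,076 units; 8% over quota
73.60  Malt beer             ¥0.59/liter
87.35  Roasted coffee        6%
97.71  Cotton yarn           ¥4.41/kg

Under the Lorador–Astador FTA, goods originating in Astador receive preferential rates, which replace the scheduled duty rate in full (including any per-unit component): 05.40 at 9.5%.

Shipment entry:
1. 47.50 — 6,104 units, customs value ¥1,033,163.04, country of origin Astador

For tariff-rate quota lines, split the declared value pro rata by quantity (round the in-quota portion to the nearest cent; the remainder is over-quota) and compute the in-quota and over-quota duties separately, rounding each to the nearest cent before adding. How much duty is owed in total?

Line 1 (47.50, Astador, 6,104 units, ¥1,033,163.04):
Code 47.50 is under a tariff-rate quota (threshold 3,076 units). In-quota: 3,076 units at 1.5%; over-quota: 3,028 units at 8%.
Pro-rata value split: in-quota = ¥1,033,163.04 × 3,076/6,104 = ¥520,643.76; over-quota = ¥1,033,163.04 − ¥520,643.76 = ¥512,519.28.
In-quota duty = ¥520,643.76 × 1.5% = ¥7,809.66. Over-quota duty = ¥512,519.28 × 8% = ¥41,001.54.
Line duty = ¥7,809.66 + ¥41,001.54 = ¥48,811.20.

¥48,811.20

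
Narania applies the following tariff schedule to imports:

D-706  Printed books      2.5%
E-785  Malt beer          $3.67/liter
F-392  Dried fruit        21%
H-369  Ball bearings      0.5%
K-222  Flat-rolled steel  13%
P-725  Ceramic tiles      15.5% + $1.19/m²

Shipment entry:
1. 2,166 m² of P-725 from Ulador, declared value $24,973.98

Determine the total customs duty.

$6,448.51

Line 1 (P-725, Ulador, 2,166 m², $24,973.98):
Base rate for P-725 is 15.5% + $1.19/m².
Duty = $24,973.98 × 15.5% + 2,166 × $1.19 = $6,448.51.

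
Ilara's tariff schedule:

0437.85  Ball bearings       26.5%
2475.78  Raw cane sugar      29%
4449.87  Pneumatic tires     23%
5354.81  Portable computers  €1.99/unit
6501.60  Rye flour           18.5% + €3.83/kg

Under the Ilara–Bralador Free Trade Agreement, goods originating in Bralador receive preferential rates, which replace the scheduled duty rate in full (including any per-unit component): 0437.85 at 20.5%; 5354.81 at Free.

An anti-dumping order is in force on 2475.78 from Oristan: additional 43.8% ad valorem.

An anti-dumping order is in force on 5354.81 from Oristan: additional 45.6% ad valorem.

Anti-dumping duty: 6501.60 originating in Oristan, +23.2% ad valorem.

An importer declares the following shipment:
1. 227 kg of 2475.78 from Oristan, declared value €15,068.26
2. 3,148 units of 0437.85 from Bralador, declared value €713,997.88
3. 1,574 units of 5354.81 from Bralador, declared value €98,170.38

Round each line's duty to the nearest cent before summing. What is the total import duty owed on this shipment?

Line 1 (2475.78, Oristan, 227 kg, €15,068.26):
Base rate for 2475.78 is 29%.
Additional duty on 2475.78 from Oristan: +43.8%. Applied ad valorem rate: 29% + 43.8% = 72.8%.
Duty = €15,068.26 × 72.8% = €10,969.69.
Line 2 (0437.85, Bralador, 3,148 units, €713,997.88):
Base rate for 0437.85 is 26.5%.
Origin Bralador qualifies under the Ilara–Bralador agreement and 0437.85 is covered: preferential rate 20.5% applies instead.
Duty = €713,997.88 × 20.5% = €146,369.57.
Line 3 (5354.81, Bralador, 1,574 units, €98,170.38):
Base rate for 5354.81 is €1.99/unit.
Origin Bralador qualifies under the Ilara–Bralador agreement and 5354.81 is covered: preferential rate Free applies instead.
The additional-duty order on 5354.81 targets Oristan, not Bralador; it does not apply.
Duty = €98,170.38 × 0% = €0.00.
Total = €10,969.69 + €146,369.57 + €0.00 = €157,339.26.

€157,339.26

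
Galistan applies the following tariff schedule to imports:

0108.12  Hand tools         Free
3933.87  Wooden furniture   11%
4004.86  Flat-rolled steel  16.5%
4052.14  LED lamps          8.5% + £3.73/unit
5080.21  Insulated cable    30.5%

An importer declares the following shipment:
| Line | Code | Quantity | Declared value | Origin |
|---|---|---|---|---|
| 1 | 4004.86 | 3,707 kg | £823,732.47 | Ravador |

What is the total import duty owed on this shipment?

Line 1 (4004.86, Ravador, 3,707 kg, £823,732.47):
Base rate for 4004.86 is 16.5%.
Duty = £823,732.47 × 16.5% = £135,915.86.

£135,915.86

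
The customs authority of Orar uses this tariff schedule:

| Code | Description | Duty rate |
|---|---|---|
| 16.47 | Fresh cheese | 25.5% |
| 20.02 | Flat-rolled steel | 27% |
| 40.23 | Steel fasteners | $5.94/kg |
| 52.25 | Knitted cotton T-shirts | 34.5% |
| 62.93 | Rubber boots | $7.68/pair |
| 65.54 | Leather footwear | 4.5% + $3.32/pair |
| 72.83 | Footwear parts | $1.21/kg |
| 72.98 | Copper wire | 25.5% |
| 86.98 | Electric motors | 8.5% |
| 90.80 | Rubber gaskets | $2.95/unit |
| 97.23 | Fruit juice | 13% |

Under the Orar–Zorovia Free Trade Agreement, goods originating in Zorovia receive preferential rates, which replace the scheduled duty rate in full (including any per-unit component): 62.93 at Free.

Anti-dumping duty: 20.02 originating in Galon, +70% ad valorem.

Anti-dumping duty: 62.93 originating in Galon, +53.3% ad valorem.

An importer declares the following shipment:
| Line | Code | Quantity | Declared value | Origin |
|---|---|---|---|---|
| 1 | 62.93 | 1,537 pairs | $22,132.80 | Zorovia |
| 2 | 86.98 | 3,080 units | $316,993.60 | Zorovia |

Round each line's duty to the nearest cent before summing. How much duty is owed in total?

Line 1 (62.93, Zorovia, 1,537 pairs, $22,132.80):
Base rate for 62.93 is $7.68/pair.
Origin Zorovia qualifies under the Orar–Zorovia agreement and 62.93 is covered: preferential rate Free applies instead.
The additional-duty order on 62.93 targets Galon, not Zorovia; it does not apply.
Duty = $22,132.80 × 0% = $0.00.
Line 2 (86.98, Zorovia, 3,080 units, $316,993.60):
Base rate for 86.98 is 8.5%.
Origin Zorovia is the FTA partner but 86.98 is not on the preference list; base rate stands.
Duty = $316,993.60 × 8.5% = $26,944.46.
Total = $0.00 + $26,944.46 = $26,944.46.

$26,944.46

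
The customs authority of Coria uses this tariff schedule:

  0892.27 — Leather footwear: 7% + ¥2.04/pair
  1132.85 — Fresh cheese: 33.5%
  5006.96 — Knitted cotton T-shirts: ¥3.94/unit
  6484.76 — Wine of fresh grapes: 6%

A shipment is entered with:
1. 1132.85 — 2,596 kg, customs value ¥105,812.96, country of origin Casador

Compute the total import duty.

Line 1 (1132.85, Casador, 2,596 kg, ¥105,812.96):
Base rate for 1132.85 is 33.5%.
Duty = ¥105,812.96 × 33.5% = ¥35,447.34.

¥35,447.34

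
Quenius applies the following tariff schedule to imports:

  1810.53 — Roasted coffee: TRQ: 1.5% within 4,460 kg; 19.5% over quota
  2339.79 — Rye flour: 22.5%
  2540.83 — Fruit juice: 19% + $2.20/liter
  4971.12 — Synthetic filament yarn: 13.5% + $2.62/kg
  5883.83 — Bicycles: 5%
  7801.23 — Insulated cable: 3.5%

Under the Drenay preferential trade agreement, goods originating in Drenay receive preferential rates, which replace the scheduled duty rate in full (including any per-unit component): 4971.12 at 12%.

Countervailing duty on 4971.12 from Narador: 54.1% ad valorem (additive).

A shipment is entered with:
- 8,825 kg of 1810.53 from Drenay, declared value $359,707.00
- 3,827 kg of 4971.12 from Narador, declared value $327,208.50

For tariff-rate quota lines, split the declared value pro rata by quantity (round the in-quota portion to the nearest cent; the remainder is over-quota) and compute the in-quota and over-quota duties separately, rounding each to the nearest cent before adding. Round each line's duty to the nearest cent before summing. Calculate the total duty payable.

Line 1 (1810.53, Drenay, 8,825 kg, $359,707.00):
Code 1810.53 is under a tariff-rate quota (threshold 4,460 kg). In-quota: 4,460 kg at 1.5%; over-quota: 4,365 kg at 19.5%.
Pro-rata value split: in-quota = $359,707.00 × 4,460/8,825 = $181,789.60; over-quota = $359,707.00 − $181,789.60 = $177,917.40.
In-quota duty = $181,789.60 × 1.5% = $2,726.84. Over-quota duty = $177,917.40 × 19.5% = $34,693.89.
Line duty = $2,726.84 + $34,693.89 = $37,420.73.
Line 2 (4971.12, Narador, 3,827 kg, $327,208.50):
Base rate for 4971.12 is 13.5% + $2.62/kg.
4971.12 has an FTA preferential rate, but origin Narador is not Drenay; base rate stands.
Additional duty on 4971.12 from Narador: +54.1%. Applied ad valorem rate: 13.5% + 54.1% = 67.6%.
Duty = $327,208.50 × 67.6% + 3,827 × $2.62 = $231,219.69.
Total = $37,420.73 + $231,219.69 = $268,640.42.

$268,640.42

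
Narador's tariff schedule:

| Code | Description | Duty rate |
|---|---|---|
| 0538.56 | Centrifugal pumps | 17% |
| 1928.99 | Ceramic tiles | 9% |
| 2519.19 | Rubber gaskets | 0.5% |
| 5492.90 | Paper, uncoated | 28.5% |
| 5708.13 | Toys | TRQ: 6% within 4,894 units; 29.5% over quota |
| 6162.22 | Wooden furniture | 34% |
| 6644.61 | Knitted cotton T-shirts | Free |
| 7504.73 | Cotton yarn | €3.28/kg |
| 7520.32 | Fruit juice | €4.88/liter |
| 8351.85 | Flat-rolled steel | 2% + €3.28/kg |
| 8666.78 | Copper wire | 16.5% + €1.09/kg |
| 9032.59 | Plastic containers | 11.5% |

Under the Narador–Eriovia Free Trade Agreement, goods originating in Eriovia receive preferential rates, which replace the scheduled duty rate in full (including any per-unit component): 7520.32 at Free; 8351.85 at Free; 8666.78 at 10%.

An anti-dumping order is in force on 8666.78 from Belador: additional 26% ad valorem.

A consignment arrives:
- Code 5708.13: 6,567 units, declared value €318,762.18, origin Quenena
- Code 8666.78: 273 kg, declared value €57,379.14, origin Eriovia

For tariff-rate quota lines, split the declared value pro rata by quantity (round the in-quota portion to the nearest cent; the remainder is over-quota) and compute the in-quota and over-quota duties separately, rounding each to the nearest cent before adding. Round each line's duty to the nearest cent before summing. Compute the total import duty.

Line 1 (5708.13, Quenena, 6,567 units, €318,762.18):
Code 5708.13 is under a tariff-rate quota (threshold 4,894 units). In-quota: 4,894 units at 6%; over-quota: 1,673 units at 29.5%.
Pro-rata value split: in-quota = €318,762.18 × 4,894/6,567 = €237,554.76; over-quota = €318,762.18 − €237,554.76 = €81,207.42.
In-quota duty = €237,554.76 × 6% = €14,253.29. Over-quota duty = €81,207.42 × 29.5% = €23,956.19.
Line duty = €14,253.29 + €23,956.19 = €38,209.48.
Line 2 (8666.78, Eriovia, 273 kg, €57,379.14):
Base rate for 8666.78 is 16.5% + €1.09/kg.
Origin Eriovia qualifies under the Narador–Eriovia agreement and 8666.78 is covered: preferential rate 10% applies instead.
The additional-duty order on 8666.78 targets Belador, not Eriovia; it does not apply.
Duty = €57,379.14 × 10% = €5,737.91.
Total = €38,209.48 + €5,737.91 = €43,947.39.

€43,947.39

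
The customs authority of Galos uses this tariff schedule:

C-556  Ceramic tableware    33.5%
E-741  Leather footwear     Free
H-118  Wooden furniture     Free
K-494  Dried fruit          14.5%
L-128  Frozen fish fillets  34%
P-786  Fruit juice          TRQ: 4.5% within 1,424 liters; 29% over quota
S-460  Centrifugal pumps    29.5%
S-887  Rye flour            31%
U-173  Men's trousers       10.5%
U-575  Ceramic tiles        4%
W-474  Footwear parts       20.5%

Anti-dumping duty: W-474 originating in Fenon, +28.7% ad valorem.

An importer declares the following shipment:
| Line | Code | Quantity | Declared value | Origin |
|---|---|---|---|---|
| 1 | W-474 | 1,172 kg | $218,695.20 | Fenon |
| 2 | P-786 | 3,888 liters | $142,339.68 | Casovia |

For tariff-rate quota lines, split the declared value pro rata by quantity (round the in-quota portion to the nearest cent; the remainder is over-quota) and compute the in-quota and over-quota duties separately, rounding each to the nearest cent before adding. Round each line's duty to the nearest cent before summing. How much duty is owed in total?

$136,104.05

Line 1 (W-474, Fenon, 1,172 kg, $218,695.20):
Base rate for W-474 is 20.5%.
Additional duty on W-474 from Fenon: +28.7%. Applied ad valorem rate: 20.5% + 28.7% = 49.2%.
Duty = $218,695.20 × 49.2% = $107,598.04.
Line 2 (P-786, Casovia, 3,888 liters, $142,339.68):
Code P-786 is under a tariff-rate quota (threshold 1,424 liters). In-quota: 1,424 liters at 4.5%; over-quota: 2,464 liters at 29%.
Pro-rata value split: in-quota = $142,339.68 × 1,424/3,888 = $52,132.64; over-quota = $142,339.68 − $52,132.64 = $90,207.04.
In-quota duty = $52,132.64 × 4.5% = $2,345.97. Over-quota duty = $90,207.04 × 29% = $26,160.04.
Line duty = $2,345.97 + $26,160.04 = $28,506.01.
Total = $107,598.04 + $28,506.01 = $136,104.05.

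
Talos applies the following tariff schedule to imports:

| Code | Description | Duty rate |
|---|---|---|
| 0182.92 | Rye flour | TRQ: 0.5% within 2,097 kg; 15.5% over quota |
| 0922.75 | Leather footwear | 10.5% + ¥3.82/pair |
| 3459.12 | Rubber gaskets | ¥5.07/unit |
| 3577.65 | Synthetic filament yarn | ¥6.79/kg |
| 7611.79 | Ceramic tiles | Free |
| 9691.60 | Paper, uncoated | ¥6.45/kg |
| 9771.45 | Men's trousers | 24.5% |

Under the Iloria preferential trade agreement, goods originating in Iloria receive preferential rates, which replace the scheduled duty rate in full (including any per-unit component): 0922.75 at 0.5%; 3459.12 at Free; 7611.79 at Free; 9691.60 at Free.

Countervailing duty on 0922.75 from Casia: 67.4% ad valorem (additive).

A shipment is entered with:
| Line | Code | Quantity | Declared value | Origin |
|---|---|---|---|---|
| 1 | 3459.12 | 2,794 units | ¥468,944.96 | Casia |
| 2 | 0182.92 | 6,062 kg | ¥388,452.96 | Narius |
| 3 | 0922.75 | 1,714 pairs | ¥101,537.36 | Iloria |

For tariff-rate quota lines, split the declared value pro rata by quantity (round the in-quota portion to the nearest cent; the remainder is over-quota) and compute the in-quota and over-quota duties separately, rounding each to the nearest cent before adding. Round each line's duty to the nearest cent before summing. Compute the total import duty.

Line 1 (3459.12, Casia, 2,794 units, ¥468,944.96):
Base rate for 3459.12 is ¥5.07/unit.
3459.12 has an FTA preferential rate, but origin Casia is not Iloria; base rate stands.
Duty = 2,794 × ¥5.07 = ¥14,165.58.
Line 2 (0182.92, Narius, 6,062 kg, ¥388,452.96):
Code 0182.92 is under a tariff-rate quota (threshold 2,097 kg). In-quota: 2,097 kg at 0.5%; over-quota: 3,965 kg at 15.5%.
Pro-rata value split: in-quota = ¥388,452.96 × 2,097/6,062 = ¥134,375.76; over-quota = ¥388,452.96 − ¥134,375.76 = ¥254,077.20.
In-quota duty = ¥134,375.76 × 0.5% = ¥671.88. Over-quota duty = ¥254,077.20 × 15.5% = ¥39,381.97.
Line duty = ¥671.88 + ¥39,381.97 = ¥40,053.85.
Line 3 (0922.75, Iloria, 1,714 pairs, ¥101,537.36):
Base rate for 0922.75 is 10.5% + ¥3.82/pair.
Origin Iloria qualifies under the Talos–Iloria agreement and 0922.75 is covered: preferential rate 0.5% applies instead.
The additional-duty order on 0922.75 targets Casia, not Iloria; it does not apply.
Duty = ¥101,537.36 × 0.5% = ¥507.69.
Total = ¥14,165.58 + ¥40,053.85 + ¥507.69 = ¥54,727.12.

¥54,727.12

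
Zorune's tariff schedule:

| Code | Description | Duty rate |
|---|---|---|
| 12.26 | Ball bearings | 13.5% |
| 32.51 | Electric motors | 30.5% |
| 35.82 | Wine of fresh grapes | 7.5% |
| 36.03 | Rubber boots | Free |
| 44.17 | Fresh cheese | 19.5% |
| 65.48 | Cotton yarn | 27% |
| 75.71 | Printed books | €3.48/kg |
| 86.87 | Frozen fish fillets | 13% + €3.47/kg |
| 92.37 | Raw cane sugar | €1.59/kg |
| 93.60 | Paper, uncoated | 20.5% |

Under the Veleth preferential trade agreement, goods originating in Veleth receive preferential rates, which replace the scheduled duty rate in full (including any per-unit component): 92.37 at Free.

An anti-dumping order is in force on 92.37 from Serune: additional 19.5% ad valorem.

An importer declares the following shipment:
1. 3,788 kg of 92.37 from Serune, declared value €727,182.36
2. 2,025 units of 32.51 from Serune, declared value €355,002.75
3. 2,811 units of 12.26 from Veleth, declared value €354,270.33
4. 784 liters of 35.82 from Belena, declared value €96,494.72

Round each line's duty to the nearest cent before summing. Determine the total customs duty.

€311,162.91

Line 1 (92.37, Serune, 3,788 kg, €727,182.36):
Base rate for 92.37 is €1.59/kg.
92.37 has an FTA preferential rate, but origin Serune is not Veleth; base rate stands.
Additional duty on 92.37 from Serune: +19.5% ad valorem. Applied ad valorem rate = 19.5%.
Duty = €727,182.36 × 19.5% + 3,788 × €1.59 = €147,823.48.
Line 2 (32.51, Serune, 2,025 units, €355,002.75):
Base rate for 32.51 is 30.5%.
Duty = €355,002.75 × 30.5% = €108,275.84.
Line 3 (12.26, Veleth, 2,811 units, €354,270.33):
Base rate for 12.26 is 13.5%.
Origin Veleth is the FTA partner but 12.26 is not on the preference list; base rate stands.
Duty = €354,270.33 × 13.5% = €47,826.49.
Line 4 (35.82, Belena, 784 liters, €96,494.72):
Base rate for 35.82 is 7.5%.
Duty = €96,494.72 × 7.5% = €7,237.10.
Total = €147,823.48 + €108,275.84 + €47,826.49 + €7,237.10 = €311,162.91.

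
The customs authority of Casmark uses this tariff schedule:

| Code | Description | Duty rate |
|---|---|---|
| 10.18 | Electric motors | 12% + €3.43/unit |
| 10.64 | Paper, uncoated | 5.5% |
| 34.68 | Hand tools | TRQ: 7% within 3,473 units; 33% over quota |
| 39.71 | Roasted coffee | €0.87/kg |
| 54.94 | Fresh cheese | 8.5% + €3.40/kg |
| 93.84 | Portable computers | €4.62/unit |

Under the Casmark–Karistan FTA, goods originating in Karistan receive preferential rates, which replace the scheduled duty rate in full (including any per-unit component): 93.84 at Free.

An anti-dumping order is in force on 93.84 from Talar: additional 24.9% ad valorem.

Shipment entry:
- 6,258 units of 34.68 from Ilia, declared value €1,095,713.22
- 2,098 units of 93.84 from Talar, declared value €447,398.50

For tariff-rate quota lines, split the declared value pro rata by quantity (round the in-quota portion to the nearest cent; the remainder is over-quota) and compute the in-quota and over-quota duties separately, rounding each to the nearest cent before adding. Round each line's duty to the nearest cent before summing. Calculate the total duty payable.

€324,577.58

Line 1 (34.68, Ilia, 6,258 units, €1,095,713.22):
Code 34.68 is under a tariff-rate quota (threshold 3,473 units). In-quota: 3,473 units at 7%; over-quota: 2,785 units at 33%.
Pro-rata value split: in-quota = €1,095,713.22 × 3,473/6,258 = €608,087.57; over-quota = €1,095,713.22 − €608,087.57 = €487,625.65.
In-quota duty = €608,087.57 × 7% = €42,566.13. Over-quota duty = €487,625.65 × 33% = €160,916.46.
Line duty = €42,566.13 + €160,916.46 = €203,482.59.
Line 2 (93.84, Talar, 2,098 units, €447,398.50):
Base rate for 93.84 is €4.62/unit.
93.84 has an FTA preferential rate, but origin Talar is not Karistan; base rate stands.
Additional duty on 93.84 from Talar: +24.9% ad valorem. Applied ad valorem rate = 24.9%.
Duty = €447,398.50 × 24.9% + 2,098 × €4.62 = €121,094.99.
Total = €203,482.59 + €121,094.99 = €324,577.58.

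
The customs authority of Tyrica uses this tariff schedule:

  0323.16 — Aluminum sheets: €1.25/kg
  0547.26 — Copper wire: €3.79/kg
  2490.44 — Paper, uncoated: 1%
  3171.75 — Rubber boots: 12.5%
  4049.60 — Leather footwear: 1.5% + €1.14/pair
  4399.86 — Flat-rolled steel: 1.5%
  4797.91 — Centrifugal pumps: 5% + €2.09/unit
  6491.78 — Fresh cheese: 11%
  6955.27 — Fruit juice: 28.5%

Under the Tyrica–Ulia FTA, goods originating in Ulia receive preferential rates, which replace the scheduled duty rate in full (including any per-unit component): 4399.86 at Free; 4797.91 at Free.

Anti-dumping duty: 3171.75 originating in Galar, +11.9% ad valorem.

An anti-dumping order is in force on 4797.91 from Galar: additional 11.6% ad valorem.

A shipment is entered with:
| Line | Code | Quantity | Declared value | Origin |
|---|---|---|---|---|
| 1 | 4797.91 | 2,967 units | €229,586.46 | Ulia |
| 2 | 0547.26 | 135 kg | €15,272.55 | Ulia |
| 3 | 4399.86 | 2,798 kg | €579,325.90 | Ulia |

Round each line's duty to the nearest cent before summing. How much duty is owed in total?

€511.65

Line 1 (4797.91, Ulia, 2,967 units, €229,586.46):
Base rate for 4797.91 is 5% + €2.09/unit.
Origin Ulia qualifies under the Tyrica–Ulia agreement and 4797.91 is covered: preferential rate Free applies instead.
The additional-duty order on 4797.91 targets Galar, not Ulia; it does not apply.
Duty = €229,586.46 × 0% = €0.00.
Line 2 (0547.26, Ulia, 135 kg, €15,272.55):
Base rate for 0547.26 is €3.79/kg.
Origin Ulia is the FTA partner but 0547.26 is not on the preference list; base rate stands.
Duty = 135 × €3.79 = €511.65.
Line 3 (4399.86, Ulia, 2,798 kg, €579,325.90):
Base rate for 4399.86 is 1.5%.
Origin Ulia qualifies under the Tyrica–Ulia agreement and 4399.86 is covered: preferential rate Free applies instead.
Duty = €579,325.90 × 0% = €0.00.
Total = €0.00 + €511.65 + €0.00 = €511.65.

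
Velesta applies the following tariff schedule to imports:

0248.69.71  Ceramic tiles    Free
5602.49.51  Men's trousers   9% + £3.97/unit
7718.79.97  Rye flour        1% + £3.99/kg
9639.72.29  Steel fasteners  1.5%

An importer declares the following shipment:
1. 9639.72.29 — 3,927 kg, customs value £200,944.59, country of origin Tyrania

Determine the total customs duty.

£3,014.17

Line 1 (9639.72.29, Tyrania, 3,927 kg, £200,944.59):
Base rate for 9639.72.29 is 1.5%.
Duty = £200,944.59 × 1.5% = £3,014.17.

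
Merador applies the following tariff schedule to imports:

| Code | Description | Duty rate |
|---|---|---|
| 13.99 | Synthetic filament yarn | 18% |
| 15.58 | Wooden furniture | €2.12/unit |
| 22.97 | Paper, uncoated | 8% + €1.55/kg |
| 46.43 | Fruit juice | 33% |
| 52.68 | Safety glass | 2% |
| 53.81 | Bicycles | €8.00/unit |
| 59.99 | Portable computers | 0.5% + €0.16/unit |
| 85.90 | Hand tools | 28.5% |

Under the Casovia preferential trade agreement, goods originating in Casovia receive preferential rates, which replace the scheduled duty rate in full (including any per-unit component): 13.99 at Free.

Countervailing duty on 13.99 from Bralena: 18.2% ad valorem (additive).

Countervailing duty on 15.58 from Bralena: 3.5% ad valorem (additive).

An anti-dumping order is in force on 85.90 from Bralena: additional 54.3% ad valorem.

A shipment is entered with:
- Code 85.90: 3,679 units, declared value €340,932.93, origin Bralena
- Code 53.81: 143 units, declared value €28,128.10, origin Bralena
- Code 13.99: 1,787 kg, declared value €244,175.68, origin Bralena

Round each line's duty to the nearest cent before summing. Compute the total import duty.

Line 1 (85.90, Bralena, 3,679 units, €340,932.93):
Base rate for 85.90 is 28.5%.
Additional duty on 85.90 from Bralena: +54.3%. Applied ad valorem rate: 28.5% + 54.3% = 82.8%.
Duty = €340,932.93 × 82.8% = €282,292.47.
Line 2 (53.81, Bralena, 143 units, €28,128.10):
Base rate for 53.81 is €8.00/unit.
Duty = 143 × €8.00 = €1,144.00.
Line 3 (13.99, Bralena, 1,787 kg, €244,175.68):
Base rate for 13.99 is 18%.
13.99 has an FTA preferential rate, but origin Bralena is not Casovia; base rate stands.
Additional duty on 13.99 from Bralena: +18.2%. Applied ad valorem rate: 18% + 18.2% = 36.2%.
Duty = €244,175.68 × 36.2% = €88,391.60.
Total = €282,292.47 + €1,144.00 + €88,391.60 = €371,828.07.

€371,828.07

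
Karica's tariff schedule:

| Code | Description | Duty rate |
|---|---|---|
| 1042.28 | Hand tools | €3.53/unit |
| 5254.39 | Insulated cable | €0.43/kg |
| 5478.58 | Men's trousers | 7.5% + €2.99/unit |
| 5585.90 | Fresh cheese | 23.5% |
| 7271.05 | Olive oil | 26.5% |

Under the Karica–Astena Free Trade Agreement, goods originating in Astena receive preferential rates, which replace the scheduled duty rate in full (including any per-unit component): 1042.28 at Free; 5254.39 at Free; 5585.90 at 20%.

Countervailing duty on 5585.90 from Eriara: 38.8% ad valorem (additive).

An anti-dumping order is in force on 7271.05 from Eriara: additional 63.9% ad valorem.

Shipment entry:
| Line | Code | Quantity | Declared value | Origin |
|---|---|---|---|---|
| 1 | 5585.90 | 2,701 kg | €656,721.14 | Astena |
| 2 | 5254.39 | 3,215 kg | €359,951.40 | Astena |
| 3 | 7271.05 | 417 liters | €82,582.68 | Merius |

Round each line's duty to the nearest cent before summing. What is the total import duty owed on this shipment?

€153,228.64

Line 1 (5585.90, Astena, 2,701 kg, €656,721.14):
Base rate for 5585.90 is 23.5%.
Origin Astena qualifies under the Karica–Astena agreement and 5585.90 is covered: preferential rate 20% applies instead.
The additional-duty order on 5585.90 targets Eriara, not Astena; it does not apply.
Duty = €656,721.14 × 20% = €131,344.23.
Line 2 (5254.39, Astena, 3,215 kg, €359,951.40):
Base rate for 5254.39 is €0.43/kg.
Origin Astena qualifies under the Karica–Astena agreement and 5254.39 is covered: preferential rate Free applies instead.
Duty = €359,951.40 × 0% = €0.00.
Line 3 (7271.05, Merius, 417 liters, €82,582.68):
Base rate for 7271.05 is 26.5%.
The additional-duty order on 7271.05 targets Eriara, not Merius; it does not apply.
Duty = €82,582.68 × 26.5% = €21,884.41.
Total = €131,344.23 + €0.00 + €21,884.41 = €153,228.64.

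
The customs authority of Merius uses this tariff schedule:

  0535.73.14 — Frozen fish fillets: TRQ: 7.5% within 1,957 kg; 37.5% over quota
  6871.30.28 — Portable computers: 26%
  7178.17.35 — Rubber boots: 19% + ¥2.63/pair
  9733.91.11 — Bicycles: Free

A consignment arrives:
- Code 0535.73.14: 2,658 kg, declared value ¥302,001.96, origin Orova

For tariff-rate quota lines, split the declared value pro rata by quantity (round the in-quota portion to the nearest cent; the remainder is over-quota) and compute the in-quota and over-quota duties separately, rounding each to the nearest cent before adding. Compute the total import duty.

Line 1 (0535.73.14, Orova, 2,658 kg, ¥302,001.96):
Code 0535.73.14 is under a tariff-rate quota (threshold 1,957 kg). In-quota: 1,957 kg at 7.5%; over-quota: 701 kg at 37.5%.
Pro-rata value split: in-quota = ¥302,001.96 × 1,957/2,658 = ¥222,354.34; over-quota = ¥302,001.96 − ¥222,354.34 = ¥79,647.62.
In-quota duty = ¥222,354.34 × 7.5% = ¥16,676.58. Over-quota duty = ¥79,647.62 × 37.5% = ¥29,867.86.
Line duty = ¥16,676.58 + ¥29,867.86 = ¥46,544.44.

¥46,544.44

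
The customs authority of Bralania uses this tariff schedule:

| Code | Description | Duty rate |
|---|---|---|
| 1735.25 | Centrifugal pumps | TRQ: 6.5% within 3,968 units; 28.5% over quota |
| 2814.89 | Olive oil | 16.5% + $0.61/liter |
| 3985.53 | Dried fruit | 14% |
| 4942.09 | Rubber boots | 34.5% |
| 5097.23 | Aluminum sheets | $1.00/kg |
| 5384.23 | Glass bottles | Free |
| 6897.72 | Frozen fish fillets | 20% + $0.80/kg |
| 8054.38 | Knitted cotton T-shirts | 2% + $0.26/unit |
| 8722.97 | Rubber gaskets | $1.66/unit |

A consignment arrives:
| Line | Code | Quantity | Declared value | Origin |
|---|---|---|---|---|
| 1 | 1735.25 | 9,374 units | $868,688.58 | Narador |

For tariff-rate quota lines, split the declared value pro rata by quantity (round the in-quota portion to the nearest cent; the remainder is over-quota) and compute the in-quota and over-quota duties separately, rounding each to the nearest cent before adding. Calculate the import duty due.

$166,679.05

Line 1 (1735.25, Narador, 9,374 units, $868,688.58):
Code 1735.25 is under a tariff-rate quota (threshold 3,968 units). In-quota: 3,968 units at 6.5%; over-quota: 5,406 units at 28.5%.
Pro-rata value split: in-quota = $868,688.58 × 3,968/9,374 = $367,714.56; over-quota = $868,688.58 − $367,714.56 = $500,974.02.
In-quota duty = $367,714.56 × 6.5% = $23,901.45. Over-quota duty = $500,974.02 × 28.5% = $142,777.60.
Line duty = $23,901.45 + $142,777.60 = $166,679.05.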